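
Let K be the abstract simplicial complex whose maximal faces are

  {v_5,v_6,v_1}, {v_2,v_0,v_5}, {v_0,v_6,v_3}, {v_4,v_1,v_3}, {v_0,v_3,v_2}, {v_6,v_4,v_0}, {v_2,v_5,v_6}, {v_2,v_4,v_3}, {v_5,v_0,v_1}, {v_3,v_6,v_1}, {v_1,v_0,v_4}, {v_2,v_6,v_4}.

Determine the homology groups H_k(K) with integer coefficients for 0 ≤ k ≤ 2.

H_0 ≅ Z,  H_1 ≅ Z/2,  H_2 = 0.

We work with the vertex ordering v_0 < v_1 < v_2 < v_3 < v_4 < v_5 < v_6. The simplices of K, each written with vertices in increasing order, are:

  0-simplices (7): [v_0], [v_1], [v_2], [v_3], [v_4], [v_5], [v_6]
  1-simplices (18): (18 of them)
  2-simplices (12): (12 of them)

Hence C_0 ≅ Z^7, C_1 ≅ Z^18, C_2 ≅ Z^12.

∂_1: C_1 → C_0 sends each edge [p,q] (with p < q) to q − p. For instance
  ∂[v_1,v_3] = [v_3] − [v_1].
The resulting 7×18 matrix has rank 6, and its Smith normal form has invariant factors (1,1,1,1,1,1).

The boundary map ∂_2: C_2 → C_1 sends each 2-simplex [p,q,r] to [q,r] − [p,r] + [p,q]. For instance
  ∂[v_0,v_1,v_5] = [v_1,v_5] − [v_0,v_5] + [v_0,v_1],
  ∂[v_1,v_3,v_6] = [v_3,v_6] − [v_1,v_6] + [v_1,v_3].
The 18×12 boundary matrix has rank 12 and Smith normal form diag(1,1,1,1,1,1,1,1,1,1,1,2).

Reading off H_k = ker ∂_k / im ∂_{k+1}:

  H_0: rank C_0 − rank ∂_1 = 7 − 6 = 1, and the invariant factors of ∂_1 are all 1, so H_0 = Z.
  H_1: rank ker ∂_1 − rank ∂_2 = (18 − 6) − 12 = 0, and ∂_2 has invariant factor 2 > 1, so H_1 = Z/2.
  H_2: rank ker ∂_2 − rank ∂_3 = (12 − 12) − 0 = 0, and there is no ∂_3, so H_2 = 0.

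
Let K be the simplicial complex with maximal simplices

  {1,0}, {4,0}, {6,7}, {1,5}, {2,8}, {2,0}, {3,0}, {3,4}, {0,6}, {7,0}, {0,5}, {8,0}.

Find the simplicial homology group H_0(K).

We work with the vertex ordering 0 < 1 < 2 < 3 < 4 < 5 < 6 < 7 < 8. The simplices of K, each written with vertices in increasing order, are:

  0-simplices (9): [0], [1], [2], [3], [4], [5], [6], [7], [8]
  1-simplices (12): [0,1], [0,2], [0,3], [0,4], [0,5], [0,6], [0,7], [0,8], [1,5], [2,8], [3,4], [6,7]

Hence C_0 ≅ Z^9, C_1 ≅ Z^12.

∂_1: C_1 → C_0 sends each edge [p,q] (with p < q) to q − p. For instance
  ∂[0,3] = [3] − [0].
The 9×12 boundary matrix has rank 8 and Smith normal form diag(1,1,1,1,1,1,1,1).

From H_k ≅ ker(∂_k) / im(∂_{k+1}) we obtain:

  H_0: rank C_0 − rank ∂_1 = 9 − 8 = 1, and the invariant factors of ∂_1 are all 1, so H_0 ≅ Z.

(K is a triangulation of a wedge of 4 circles.)

H_0 = Z.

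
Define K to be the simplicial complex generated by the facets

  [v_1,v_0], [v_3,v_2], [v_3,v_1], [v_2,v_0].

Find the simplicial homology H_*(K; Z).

Order the vertices as v_0 < v_1 < v_2 < v_3. Listing each simplex with vertices in this order, K has dimension 1 with simplices:

  0-simplices (4): [v_0], [v_1], [v_2], [v_3]
  1-simplices (4): [v_0,v_1], [v_0,v_2], [v_1,v_3], [v_2,v_3]

Hence C_0 ≅ Z^4, C_1 ≅ Z^4.

Boundary ∂_1: C_1 → C_0 maps an edge to its endpoints' difference, ∂[p,q] = q − p.
As a 4×4 matrix over Z this has rank 3, with invariant factors (1,1,1).

Computing H_k = (kernel of ∂_k) / (image of ∂_{k+1}):

  H_0: rank C_0 − rank ∂_1 = 4 − 3 = 1, and the invariant factors of ∂_1 are all 1, so H_0 ≅ Z.
  H_1: rank ker ∂_1 − rank ∂_2 = (4 − 3) − 0 = 1, and there is no ∂_2, so H_1 ≅ Z.

H_0 ≅ Z,  H_1 ≅ Z.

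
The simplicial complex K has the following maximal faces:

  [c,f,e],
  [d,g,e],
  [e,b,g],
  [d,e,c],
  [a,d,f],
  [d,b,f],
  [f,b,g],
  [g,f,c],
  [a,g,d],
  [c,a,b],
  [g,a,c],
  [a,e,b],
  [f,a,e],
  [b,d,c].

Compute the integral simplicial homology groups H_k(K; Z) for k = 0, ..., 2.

H_0 = Z,  H_1 = Z^2,  H_2 = Z.

Order the vertices as a < b < c < d < e < f < g. Listing each simplex with vertices in this order, K has dimension 2 with simplices:

  0-simplices (7): a, b, c, d, e, f, g
  1-simplices (21): ab, ac, ad, ae, af, ag, bc, bd, be, bf, bg, cd, ce, cf, cg, de, df, dg, ef, eg, fg
  2-simplices (14): abc, abe, acg, adf, adg, aef, bcd, bdf, beg, bfg, cde, cef, cfg, deg

giving chain groups C_0 ≅ Z^7, C_1 ≅ Z^21, C_2 ≅ Z^14.

∂_1: C_1 → C_0 maps an edge to its endpoints' difference, ∂[p,q] = q − p. For instance
  ∂bd = d − b.
As a 7×21 matrix over Z this has rank 6, with invariant factors (1,1,1,1,1,1).

The boundary map ∂_2: C_2 → C_1 acts by ∂[p,q,r] = [q,r] − [p,r] + [p,q]. For instance
  ∂bfg = fg − bg + bf,
  ∂abc = bc − ac + ab.
As a 21×14 matrix over Z this has rank 13, with invariant factors (1,1,1,1,1,1,1,1,1,1,1,1,1).

Now H_k = ker ∂_k / im ∂_{k+1}, so:

  H_0: rank C_0 − rank ∂_1 = 7 − 6 = 1, and the invariant factors of ∂_1 are all 1, so H_0 = Z.
  H_1: rank ker ∂_1 − rank ∂_2 = (21 − 6) − 13 = 2, and the invariant factors of ∂_2 are all 1, so H_1 = Z^2.
  H_2: rank ker ∂_2 − rank ∂_3 = (14 − 13) − 0 = 1, and there is no ∂_3, so H_2 = Z.

(K is a triangulation of the torus T^2.)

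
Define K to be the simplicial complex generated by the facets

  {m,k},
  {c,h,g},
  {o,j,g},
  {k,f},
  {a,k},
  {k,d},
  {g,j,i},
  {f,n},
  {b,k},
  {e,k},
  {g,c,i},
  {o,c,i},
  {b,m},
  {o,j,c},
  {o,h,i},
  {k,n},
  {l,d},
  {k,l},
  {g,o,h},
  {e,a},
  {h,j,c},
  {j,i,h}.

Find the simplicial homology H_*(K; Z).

Fix the vertex order a < b < c < d < e < f < g < h < i < j < k < l < m < n < o and write every simplex with vertices in increasing order. Then dim K = 2 and the simplices of K are:

  0-simplices (15): a, b, c, d, e, f, g, h, i, j, k, l, m, n, o
  1-simplices (27): ae, ak, bk, bm, cg, ch, ci, cj, co, dk, dl, ek, fk, fn, gh, gi, gj, go, hi, hj, ho, ij, io, jo, kl, km, kn
  2-simplices (10): cgh, cgi, chj, cio, cjo, gho, gij, gjo, hij, hio

so the chain groups are C_0 ≅ Z^15, C_1 ≅ Z^27, C_2 ≅ Z^10.

Boundary ∂_1: C_1 → C_0 is given by ∂[p,q] = [q] − [p].
As a 15×27 matrix over Z this has rank 13, with invariant factors (1,1,1,1,1,1,1,1,1,1,1,1,1).

∂_2: C_2 → C_1 sends each 2-simplex [p,q,r] to [q,r] − [p,r] + [p,q]. For instance
  ∂cio = io − co + ci,
  ∂gho = ho − go + gh.
This gives a 27×10 integer matrix of rank 10; reducing to Smith normal form yields diagonal entries (1,1,1,1,1,1,1,1,1,2).

Computing H_k = (kernel of ∂_k) / (image of ∂_{k+1}):

  H_0: rank C_0 − rank ∂_1 = 15 − 13 = 2, and the invariant factors of ∂_1 are all 1, so H_0 ≅ Z^2.
  H_1: rank ker ∂_1 − rank ∂_2 = (27 − 13) − 10 = 4, and ∂_2 has invariant factor 2 > 1, so H_1 ≅ Z^4 × Z/2.
  H_2: rank ker ∂_2 − rank ∂_3 = (10 − 10) − 0 = 0, and there is no ∂_3, so H_2 ≅ 0.

H_0 = Z^2,  H_1 = Z^4 × Z/2,  H_2 = 0.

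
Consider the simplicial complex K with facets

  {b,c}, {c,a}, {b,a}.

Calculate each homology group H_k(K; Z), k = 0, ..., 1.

H_0 = Z,  H_1 = Z.

K has 3 vertices, 3 edges.
rank ∂_0 = 0, rank ∂_1 = 2 ⇒ b_0 = 3 − 0 − 2 = 1; all invariant factors of ∂_1 are 1 so no torsion. So H_0 ≅ Z.
rank ∂_1 = 2, rank ∂_2 = 0 ⇒ b_1 = 3 − 2 − 0 = 1. So H_1 ≅ Z.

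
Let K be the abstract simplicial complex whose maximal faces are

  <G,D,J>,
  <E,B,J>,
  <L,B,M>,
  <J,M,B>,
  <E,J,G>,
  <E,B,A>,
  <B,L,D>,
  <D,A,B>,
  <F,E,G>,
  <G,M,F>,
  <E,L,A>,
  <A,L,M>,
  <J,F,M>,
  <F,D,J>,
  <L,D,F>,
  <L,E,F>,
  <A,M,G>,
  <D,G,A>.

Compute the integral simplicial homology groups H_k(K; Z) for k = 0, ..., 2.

K has 9 vertices, 27 edges, 18 triangles.
rank ∂_0 = 0, rank ∂_1 = 8 ⇒ b_0 = 9 − 0 − 8 = 1; all invariant factors of ∂_1 are 1 so no torsion. So H_0 ≅ Z.
rank ∂_1 = 8, rank ∂_2 = 18 ⇒ b_1 = 27 − 8 − 18 = 1; ∂_2 has invariant factor(s) [2] giving torsion. So H_1 ≅ Z ⊕ Z_2.
rank ∂_2 = 18, rank ∂_3 = 0 ⇒ b_2 = 18 − 18 − 0 = 0. So H_2 ≅ 0.

H_0 ≅ Z,  H_1 ≅ Z ⊕ Z_2,  H_2 = 0.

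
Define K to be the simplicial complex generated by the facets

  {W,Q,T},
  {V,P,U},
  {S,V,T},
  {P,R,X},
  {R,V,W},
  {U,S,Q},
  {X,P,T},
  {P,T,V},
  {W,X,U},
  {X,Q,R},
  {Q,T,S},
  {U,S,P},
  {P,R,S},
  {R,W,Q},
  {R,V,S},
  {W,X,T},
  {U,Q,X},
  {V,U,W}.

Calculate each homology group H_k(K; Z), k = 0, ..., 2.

H_0 = Z,  H_1 = Z ⊕ Z/2Z,  H_2 = 0.

Fix the vertex order P < Q < R < S < T < U < V < W < X and write every simplex with vertices in increasing order. Then dim K = 2 and the simplices of K are:

  0-simplices (9): P, Q, R, S, T, U, V, W, X
  1-simplices (27): PR, PS, PT, PU, PV, PX, QR, QS, QT, QU, QW, QX, RS, RV, RW, RX, ST, SU, SV, TV, TW, TX, UV, UW, UX, VW, WX
  2-simplices (18): PRS, PRX, PSU, PTV, PTX, PUV, QRW, QRX, QST, QSU, QTW, QUX, RSV, RVW, STV, TWX, UVW, UWX

Hence C_0 ≅ Z^9, C_1 ≅ Z^27, C_2 ≅ Z^18.

Boundary ∂_1: C_1 → C_0 is given by ∂[p,q] = [q] − [p]. For instance
  ∂UX = X − U.
As a 9×27 matrix over Z this has rank 8, with invariant factors (1,1,1,1,1,1,1,1).

∂_2: C_2 → C_1 sends each 2-simplex [p,q,r] to [q,r] − [p,r] + [p,q]. For instance
  ∂PRX = RX − PX + PR,
  ∂PTX = TX − PX + PT.
The 27×18 boundary matrix has rank 18 and Smith normal form diag(1,1,1,1,1,1,1,1,1,1,1,1,1,1,1,1,1,2).

Computing H_k = (kernel of ∂_k) / (image of ∂_{k+1}):

  H_0: rank C_0 − rank ∂_1 = 9 − 8 = 1, and the invariant factors of ∂_1 are all 1, so H_0 ≅ Z.
  H_1: rank ker ∂_1 − rank ∂_2 = (27 − 8) − 18 = 1, and ∂_2 has invariant factor 2 > 1, so H_1 ≅ Z ⊕ Z/2Z.
  H_2: rank ker ∂_2 − rank ∂_3 = (18 − 18) − 0 = 0, and there is no ∂_3, so H_2 ≅ 0.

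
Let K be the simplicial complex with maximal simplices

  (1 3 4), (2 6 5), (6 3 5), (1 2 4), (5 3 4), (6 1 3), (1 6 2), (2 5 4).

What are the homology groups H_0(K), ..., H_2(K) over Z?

H_0 = Z,  H_1 = 0,  H_2 = Z.

Fix the vertex order 1 < 2 < 3 < 4 < 5 < 6 and write every simplex with vertices in increasing order. Then dim K = 2 and the simplices of K are:

  0-simplices (6): [1], [2], [3], [4], [5], [6]
  1-simplices (12): [1,2], [1,3], [1,4], [1,6], [2,4], [2,5], [2,6], [3,4], [3,5], [3,6], [4,5], [5,6]
  2-simplices (8): [1,2,4], [1,2,6], [1,3,4], [1,3,6], [2,4,5], [2,5,6], [3,4,5], [3,5,6]

giving chain groups C_0 ≅ Z^6, C_1 ≅ Z^12, C_2 ≅ Z^8.

The boundary map ∂_1: C_1 → C_0 maps an edge to its endpoints' difference, ∂[p,q] = q − p.
The resulting 6×12 matrix has rank 5, and its Smith normal form has invariant factors (1,1,1,1,1).

The boundary map ∂_2: C_2 → C_1 acts by ∂[p,q,r] = [q,r] − [p,r] + [p,q]. For instance
  ∂[2,5,6] = [5,6] − [2,6] + [2,5],
  ∂[3,5,6] = [5,6] − [3,6] + [3,5].
The 12×8 boundary matrix has rank 7 and Smith normal form diag(1,1,1,1,1,1,1).

From H_k ≅ ker(∂_k) / im(∂_{k+1}) we obtain:

  H_0: rank C_0 − rank ∂_1 = 6 − 5 = 1, and the invariant factors of ∂_1 are all 1, so H_0 ≅ Z.
  H_1: rank ker ∂_1 − rank ∂_2 = (12 − 5) − 7 = 0, and the invariant factors of ∂_2 are all 1, so H_1 ≅ 0.
  H_2: rank ker ∂_2 − rank ∂_3 = (8 − 7) − 0 = 1, and there is no ∂_3, so H_2 ≅ Z.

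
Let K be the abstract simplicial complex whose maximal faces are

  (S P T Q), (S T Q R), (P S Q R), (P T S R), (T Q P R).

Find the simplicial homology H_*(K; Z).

H_0 = Z,  H_1 = 0,  H_2 = 0,  H_3 = Z.

Take the total order P < Q < R < S < T on the vertex set. Then K (dimension 3) consists of the simplices:

  0-simplices (5): P, Q, R, S, T
  1-simplices (10): PQ, PR, PS, PT, QR, QS, QT, RS, RT, ST
  2-simplices (10): PQR, PQS, PQT, PRS, PRT, PST, QRS, QRT, QST, RST
  3-simplices (5): PQRS, PQRT, PQST, PRST, QRST

Hence C_0 ≅ Z^5, C_1 ≅ Z^10, C_2 ≅ Z^10, C_3 ≅ Z^5.

∂_1: C_1 → C_0 sends each edge [p,q] (with p < q) to q − p.
The 5×10 boundary matrix has rank 4 and Smith normal form diag(1,1,1,1).

Boundary ∂_2: C_2 → C_1 acts by ∂[p,q,r] = [q,r] − [p,r] + [p,q]. For instance
  ∂PQS = QS − PS + PQ,
  ∂PQT = QT − PT + PQ.
The resulting 10×10 matrix has rank 6, and its Smith normal form has invariant factors (1,1,1,1,1,1).

∂_3: C_3 → C_2 sends each 3-simplex σ to the alternating sum Σ_i (−1)^i (σ with its i-th vertex removed). For instance
  ∂PQRS = QRS − PRS + PQS − PQR,
  ∂QRST = RST − QST + QRT − QRS.
The 10×5 boundary matrix has rank 4 and Smith normal form diag(1,1,1,1).

Computing H_k = (kernel of ∂_k) / (image of ∂_{k+1}):

  H_0: rank C_0 − rank ∂_1 = 5 − 4 = 1, and the invariant factors of ∂_1 are all 1, so H_0 = Z.
  H_1: rank ker ∂_1 − rank ∂_2 = (10 − 4) − 6 = 0, and the invariant factors of ∂_2 are all 1, so H_1 = 0.
  H_2: rank ker ∂_2 − rank ∂_3 = (10 − 6) − 4 = 0, and the invariant factors of ∂_3 are all 1, so H_2 = 0.
  H_3: rank ker ∂_3 − rank ∂_4 = (5 − 4) − 0 = 1, and there is no ∂_4, so H_3 = Z.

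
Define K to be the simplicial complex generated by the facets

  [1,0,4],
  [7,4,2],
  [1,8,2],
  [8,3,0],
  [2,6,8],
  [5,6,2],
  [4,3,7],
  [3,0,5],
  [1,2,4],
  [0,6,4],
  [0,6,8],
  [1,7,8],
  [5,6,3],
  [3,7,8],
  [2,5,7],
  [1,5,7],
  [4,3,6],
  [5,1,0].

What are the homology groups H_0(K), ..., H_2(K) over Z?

Fix the vertex order 0 < 1 < 2 < 3 < 4 < 5 < 6 < 7 < 8 and write every simplex with vertices in increasing order. Then dim K = 2 and the simplices of K are:

  0-simplices (9): [0], [1], [2], [3], [4], [5], [6], [7], [8]
  1-simplices (27): (27 of them)
  2-simplices (18): [0,1,4], [0,1,5], [0,3,5], [0,3,8], [0,4,6], [0,6,8], [1,2,4], [1,2,8], [1,5,7], [1,7,8], [2,4,7], [2,5,6], [2,5,7], [2,6,8], [3,4,6], [3,4,7], [3,5,6], [3,7,8]

so the chain groups are C_0 ≅ Z^9, C_1 ≅ Z^27, C_2 ≅ Z^18.

The boundary map ∂_1: C_1 → C_0 sends each edge [p,q] (with p < q) to q − p. For instance
  ∂[0,6] = [6] − [0].
As a 9×27 matrix over Z this has rank 8, with invariant factors (1,1,1,1,1,1,1,1).

Boundary ∂_2: C_2 → C_1 sends each 2-simplex [p,q,r] to [q,r] − [p,r] + [p,q]. For instance
  ∂[3,5,6] = [5,6] − [3,6] + [3,5],
  ∂[2,6,8] = [6,8] − [2,8] + [2,6].
As a 27×18 matrix over Z this has rank 18, with invariant factors (1,1,1,1,1,1,1,1,1,1,1,1,1,1,1,1,1,2).

Reading off H_k = ker ∂_k / im ∂_{k+1}:

  H_0: rank C_0 − rank ∂_1 = 9 − 8 = 1, and the invariant factors of ∂_1 are all 1, so H_0 = Z.
  H_1: rank ker ∂_1 − rank ∂_2 = (27 − 8) − 18 = 1, and ∂_2 has invariant factor 2 > 1, so H_1 = Z ⊕ Z/2Z.
  H_2: rank ker ∂_2 − rank ∂_3 = (18 − 18) − 0 = 0, and there is no ∂_3, so H_2 = 0.

(K is a triangulation of the Klein bottle.)

H_0 = Z,  H_1 = Z ⊕ Z/2Z,  H_2 = 0.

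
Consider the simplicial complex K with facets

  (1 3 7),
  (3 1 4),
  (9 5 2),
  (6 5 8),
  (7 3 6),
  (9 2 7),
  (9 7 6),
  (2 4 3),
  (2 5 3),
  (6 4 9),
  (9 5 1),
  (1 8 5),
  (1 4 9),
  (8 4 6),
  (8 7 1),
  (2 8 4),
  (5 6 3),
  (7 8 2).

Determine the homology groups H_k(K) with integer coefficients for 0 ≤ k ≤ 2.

H_0 ≅ Z,  H_1 ≅ Z^2,  H_2 ≅ Z.

Order the vertices as 1 < 2 < 3 < 4 < 5 < 6 < 7 < 8 < 9. Listing each simplex with vertices in this order, K has dimension 2 with simplices:

  0-simplices (9): [1], [2], [3], [4], [5], [6], [7], [8], [9]
  1-simplices (27): (27 of them)
  2-simplices (18): [1,3,4], [1,3,7], [1,4,9], [1,5,8], [1,5,9], [1,7,8], [2,3,4], [2,3,5], [2,4,8], [2,5,9], [2,7,8], [2,7,9], [3,5,6], [3,6,7], [4,6,8], [4,6,9], [5,6,8], [6,7,9]

so the chain groups are C_0 ≅ Z^9, C_1 ≅ Z^27, C_2 ≅ Z^18.

∂_1: C_1 → C_0 maps an edge to its endpoints' difference, ∂[p,q] = q − p.
The resulting 9×27 matrix has rank 8, and its Smith normal form has invariant factors (1,1,1,1,1,1,1,1).

Boundary ∂_2: C_2 → C_1 maps a triangle to the signed sum of its edges. For instance
  ∂[4,6,8] = [6,8] − [4,8] + [4,6],
  ∂[3,5,6] = [5,6] − [3,6] + [3,5].
This gives a 27×18 integer matrix of rank 17; reducing to Smith normal form yields diagonal entries (1,1,1,1,1,1,1,1,1,1,1,1,1,1,1,1,1).

Now H_k = ker ∂_k / im ∂_{k+1}, so:

  H_0: rank C_0 − rank ∂_1 = 9 − 8 = 1, and the invariant factors of ∂_1 are all 1, so H_0 ≅ Z.
  H_1: rank ker ∂_1 − rank ∂_2 = (27 − 8) − 17 = 2, and the invariant factors of ∂_2 are all 1, so H_1 ≅ Z^2.
  H_2: rank ker ∂_2 − rank ∂_3 = (18 − 17) − 0 = 1, and there is no ∂_3, so H_2 ≅ Z.

(K is a triangulation of the torus T^2.)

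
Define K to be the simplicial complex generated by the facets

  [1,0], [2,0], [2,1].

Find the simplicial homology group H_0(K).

Order the vertices as 0 < 1 < 2. Listing each simplex with vertices in this order, K has dimension 1 with simplices:

  0-simplices (3): [0], [1], [2]
  1-simplices (3): [0,1], [0,2], [1,2]

giving chain groups C_0 ≅ Z^3, C_1 ≅ Z^3.

Boundary ∂_1: C_1 → C_0 sends each edge [p,q] (with p < q) to q − p.
The 3×3 boundary matrix has rank 2 and Smith normal form diag(1,1).

Computing H_k = (kernel of ∂_k) / (image of ∂_{k+1}):

  H_0: rank C_0 − rank ∂_1 = 3 − 2 = 1, and the invariant factors of ∂_1 are all 1, so H_0 = Z.

(K is a triangulation of the circle S^1.)

H_0 ≅ Z.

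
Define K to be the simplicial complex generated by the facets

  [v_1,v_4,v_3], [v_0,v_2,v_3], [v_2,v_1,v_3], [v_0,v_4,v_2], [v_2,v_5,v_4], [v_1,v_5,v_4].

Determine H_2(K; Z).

H_2 ≅ 0.

Order the vertices as v_0 < v_1 < v_2 < v_3 < v_4 < v_5. Listing each simplex with vertices in this order, K has dimension 2 with simplices:

  0-simplices (6): [v_0], [v_1], [v_2], [v_3], [v_4], [v_5]
  1-simplices (12): [v_0,v_2], [v_0,v_3], [v_0,v_4], [v_1,v_2], [v_1,v_3], [v_1,v_4], [v_1,v_5], [v_2,v_3], [v_2,v_4], [v_2,v_5], [v_3,v_4], [v_4,v_5]
  2-simplices (6): [v_0,v_2,v_3], [v_0,v_2,v_4], [v_1,v_2,v_3], [v_1,v_3,v_4], [v_1,v_4,v_5], [v_2,v_4,v_5]

so the chain groups are C_0 ≅ Z^6, C_1 ≅ Z^12, C_2 ≅ Z^6.

∂_1: C_1 → C_0 maps an edge to its endpoints' difference, ∂[p,q] = q − p. For instance
  ∂[v_1,v_5] = [v_5] − [v_1].
The resulting 6×12 matrix has rank 5, and its Smith normal form has invariant factors (1,1,1,1,1).

Boundary ∂_2: C_2 → C_1 maps a triangle to the signed sum of its edges. For instance
  ∂[v_1,v_3,v_4] = [v_3,v_4] − [v_1,v_4] + [v_1,v_3],
  ∂[v_0,v_2,v_3] = [v_2,v_3] − [v_0,v_3] + [v_0,v_2].
As a 12×6 matrix over Z this has rank 6, with invariant factors (1,1,1,1,1,1).

Now H_k = ker ∂_k / im ∂_{k+1}, so:

  H_2: rank ker ∂_2 − rank ∂_3 = (6 − 6) − 0 = 0, and there is no ∂_3, so H_2 = 0.

(K is a triangulation of the cylinder S^1 x I.)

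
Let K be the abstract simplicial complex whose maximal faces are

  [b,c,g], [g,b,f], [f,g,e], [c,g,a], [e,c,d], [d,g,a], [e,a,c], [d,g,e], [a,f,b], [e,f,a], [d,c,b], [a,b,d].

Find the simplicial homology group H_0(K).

K has 7 vertices, 18 edges, 12 triangles.
rank ∂_0 = 0, rank ∂_1 = 6 ⇒ b_0 = 7 − 0 − 6 = 1; all invariant factors of ∂_1 are 1 so no torsion. So H_0 = Z.

H_0 ≅ Z.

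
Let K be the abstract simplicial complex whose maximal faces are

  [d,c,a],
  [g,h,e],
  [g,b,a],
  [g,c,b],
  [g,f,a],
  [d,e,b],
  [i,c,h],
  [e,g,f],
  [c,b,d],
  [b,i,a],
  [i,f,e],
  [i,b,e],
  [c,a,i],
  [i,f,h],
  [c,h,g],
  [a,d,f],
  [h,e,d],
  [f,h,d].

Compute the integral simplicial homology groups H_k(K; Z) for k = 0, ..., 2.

H_0 ≅ Z,  H_1 ≅ Z ⊕ Z/2,  H_2 = 0.

Order the vertices as a < b < c < d < e < f < g < h < i. Listing each simplex with vertices in this order, K has dimension 2 with simplices:

  0-simplices (9): a, b, c, d, e, f, g, h, i
  1-simplices (27): ab, ac, ad, af, ag, ai, bc, bd, be, bg, bi, cd, cg, ch, ci, de, df, dh, ef, eg, eh, ei, fg, fh, fi, gh, hi
  2-simplices (18): abg, abi, acd, aci, adf, afg, bcd, bcg, bde, bei, cgh, chi, deh, dfh, efg, efi, egh, fhi

giving chain groups C_0 ≅ Z^9, C_1 ≅ Z^27, C_2 ≅ Z^18.

Boundary ∂_1: C_1 → C_0 is given by ∂[p,q] = [q] − [p].
As a 9×27 matrix over Z this has rank 8, with invariant factors (1,1,1,1,1,1,1,1).

∂_2: C_2 → C_1 maps a triangle to the signed sum of its edges. For instance
  ∂efg = fg − eg + ef,
  ∂bcd = cd − bd + bc.
The 27×18 boundary matrix has rank 18 and Smith normal form diag(1,1,1,1,1,1,1,1,1,1,1,1,1,1,1,1,1,2).

Now H_k = ker ∂_k / im ∂_{k+1}, so:

  H_0: rank C_0 − rank ∂_1 = 9 − 8 = 1, and the invariant factors of ∂_1 are all 1, so H_0 ≅ Z.
  H_1: rank ker ∂_1 − rank ∂_2 = (27 − 8) − 18 = 1, and ∂_2 has invariant factor 2 > 1, so H_1 ≅ Z ⊕ Z/2.
  H_2: rank ker ∂_2 − rank ∂_3 = (18 − 18) − 0 = 0, and there is no ∂_3, so H_2 ≅ 0.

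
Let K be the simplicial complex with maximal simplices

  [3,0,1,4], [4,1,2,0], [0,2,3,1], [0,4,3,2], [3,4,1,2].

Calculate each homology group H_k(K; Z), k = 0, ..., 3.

H_0 = Z,  H_1 = 0,  H_2 = 0,  H_3 = Z.

K has 5 vertices, 10 edges, 10 triangles, 5 3-simplices.
rank ∂_0 = 0, rank ∂_1 = 4 ⇒ b_0 = 5 − 0 − 4 = 1; all invariant factors of ∂_1 are 1 so no torsion. So H_0 ≅ Z.
rank ∂_1 = 4, rank ∂_2 = 6 ⇒ b_1 = 10 − 4 − 6 = 0; all invariant factors of ∂_2 are 1 so no torsion. So H_1 ≅ 0.
rank ∂_2 = 6, rank ∂_3 = 4 ⇒ b_2 = 10 − 6 − 4 = 0; all invariant factors of ∂_3 are 1 so no torsion. So H_2 ≅ 0.
rank ∂_3 = 4, rank ∂_4 = 0 ⇒ b_3 = 5 − 4 − 0 = 1. So H_3 ≅ Z.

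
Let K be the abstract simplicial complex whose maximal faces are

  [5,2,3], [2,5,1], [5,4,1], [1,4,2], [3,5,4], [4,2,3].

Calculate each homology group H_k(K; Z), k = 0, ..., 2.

Take the total order 1 < 2 < 3 < 4 < 5 on the vertex set. Then K (dimension 2) consists of the simplices:

  0-simplices (5): [1], [2], [3], [4], [5]
  1-simplices (9): [1,2], [1,4], [1,5], [2,3], [2,4], [2,5], [3,4], [3,5], [4,5]
  2-simplices (6): [1,2,4], [1,2,5], [1,4,5], [2,3,4], [2,3,5], [3,4,5]

so the chain groups are C_0 ≅ Z^5, C_1 ≅ Z^9, C_2 ≅ Z^6.

∂_1: C_1 → C_0 sends each edge [p,q] (with p < q) to q − p. For instance
  ∂[3,4] = [4] − [3].
The 5×9 boundary matrix has rank 4 and Smith normal form diag(1,1,1,1).

The boundary map ∂_2: C_2 → C_1 acts by ∂[p,q,r] = [q,r] − [p,r] + [p,q]. For instance
  ∂[3,4,5] = [4,5] − [3,5] + [3,4],
  ∂[1,2,4] = [2,4] − [1,4] + [1,2].
As a 9×6 matrix over Z this has rank 5, with invariant factors (1,1,1,1,1).

Now H_k = ker ∂_k / im ∂_{k+1}, so:

  H_0: rank C_0 − rank ∂_1 = 5 − 4 = 1, and the invariant factors of ∂_1 are all 1, so H_0 ≅ Z.
  H_1: rank ker ∂_1 − rank ∂_2 = (9 − 4) − 5 = 0, and the invariant factors of ∂_2 are all 1, so H_1 ≅ 0.
  H_2: rank ker ∂_2 − rank ∂_3 = (6 − 5) − 0 = 1, and there is no ∂_3, so H_2 ≅ Z.

As a check, the Euler characteristic is 5 − 9 + 6 = 2, which agrees with 1 − 0 + 1 = 2.

H_0 ≅ Z,  H_1 = 0,  H_2 ≅ Z.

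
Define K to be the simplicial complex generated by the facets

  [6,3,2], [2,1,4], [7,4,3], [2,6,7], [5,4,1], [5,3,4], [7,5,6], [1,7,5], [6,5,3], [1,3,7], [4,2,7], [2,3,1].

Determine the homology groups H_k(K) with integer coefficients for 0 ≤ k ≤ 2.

K has 7 vertices, 18 edges, 12 triangles.
rank ∂_0 = 0, rank ∂_1 = 6 ⇒ b_0 = 7 − 0 − 6 = 1; all invariant factors of ∂_1 are 1 so no torsion. So H_0 = Z.
rank ∂_1 = 6, rank ∂_2 = 12 ⇒ b_1 = 18 − 6 − 12 = 0; ∂_2 has invariant factor(s) [2] giving torsion. So H_1 = Z/2Z.
rank ∂_2 = 12, rank ∂_3 = 0 ⇒ b_2 = 12 − 12 − 0 = 0. So H_2 = 0.

H_0 ≅ Z,  H_1 ≅ Z/2Z,  H_2 = 0.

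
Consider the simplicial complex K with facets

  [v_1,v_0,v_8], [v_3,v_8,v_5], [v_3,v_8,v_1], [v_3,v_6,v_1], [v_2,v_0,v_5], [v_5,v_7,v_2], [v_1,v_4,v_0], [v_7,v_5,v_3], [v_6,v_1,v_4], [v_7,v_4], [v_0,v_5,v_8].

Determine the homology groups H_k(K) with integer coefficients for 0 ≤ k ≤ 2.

We work with the vertex ordering v_0 < v_1 < v_2 < v_3 < v_4 < v_5 < v_6 < v_7 < v_8. The simplices of K, each written with vertices in increasing order, are:

  0-simplices (9): [v_0], [v_1], [v_2], [v_3], [v_4], [v_5], [v_6], [v_7], [v_8]
  1-simplices (19): (19 of them)
  2-simplices (10): [v_0,v_1,v_4], [v_0,v_1,v_8], [v_0,v_2,v_5], [v_0,v_5,v_8], [v_1,v_3,v_6], [v_1,v_3,v_8], [v_1,v_4,v_6], [v_2,v_5,v_7], [v_3,v_5,v_7], [v_3,v_5,v_8]

Hence C_0 ≅ Z^9, C_1 ≅ Z^19, C_2 ≅ Z^10.

The boundary map ∂_1: C_1 → C_0 sends each edge [p,q] (with p < q) to q − p. For instance
  ∂[v_0,v_8] = [v_8] − [v_0].
The 9×19 boundary matrix has rank 8 and Smith normal form diag(1,1,1,1,1,1,1,1).

The boundary map ∂_2: C_2 → C_1 acts by ∂[p,q,r] = [q,r] − [p,r] + [p,q]. For instance
  ∂[v_2,v_5,v_7] = [v_5,v_7] − [v_2,v_7] + [v_2,v_5],
  ∂[v_3,v_5,v_7] = [v_5,v_7] − [v_3,v_7] + [v_3,v_5].
The resulting 19×10 matrix has rank 10, and its Smith normal form has invariant factors (1,1,1,1,1,1,1,1,1,1).

Computing H_k = (kernel of ∂_k) / (image of ∂_{k+1}):

  H_0: rank C_0 − rank ∂_1 = 9 − 8 = 1, and the invariant factors of ∂_1 are all 1, so H_0 = Z.
  H_1: rank ker ∂_1 − rank ∂_2 = (19 − 8) − 10 = 1, and the invariant factors of ∂_2 are all 1, so H_1 = Z.
  H_2: rank ker ∂_2 − rank ∂_3 = (10 − 10) − 0 = 0, and there is no ∂_3, so H_2 = 0.

H_0 = Z,  H_1 = Z,  H_2 = 0.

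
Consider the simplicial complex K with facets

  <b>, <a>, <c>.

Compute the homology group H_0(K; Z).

Take the total order a < b < c on the vertex set. Then K (dimension 0) consists of the simplices:

  0-simplices (3): a, b, c

giving chain groups C_0 ≅ Z^3.

Reading off H_k = ker ∂_k / im ∂_{k+1}:

  H_0: rank C_0 − rank ∂_1 = 3 − 0 = 3, and there is no ∂_1, so H_0 = Z^3.

H_0 ≅ Z^3.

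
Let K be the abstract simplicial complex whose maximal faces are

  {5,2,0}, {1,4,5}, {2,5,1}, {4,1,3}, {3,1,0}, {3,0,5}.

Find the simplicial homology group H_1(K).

H_1 ≅ Z.

Take the total order 0 < 1 < 2 < 3 < 4 < 5 on the vertex set. Then K (dimension 2) consists of the simplices:

  0-simplices (6): [0], [1], [2], [3], [4], [5]
  1-simplices (12): [0,1], [0,2], [0,3], [0,5], [1,2], [1,3], [1,4], [1,5], [2,5], [3,4], [3,5], [4,5]
  2-simplices (6): [0,1,3], [0,2,5], [0,3,5], [1,2,5], [1,3,4], [1,4,5]

so the chain groups are C_0 ≅ Z^6, C_1 ≅ Z^12, C_2 ≅ Z^6.

The boundary map ∂_1: C_1 → C_0 sends each edge [p,q] (with p < q) to q − p.
The resulting 6×12 matrix has rank 5, and its Smith normal form has invariant factors (1,1,1,1,1).

The boundary map ∂_2: C_2 → C_1 maps a triangle to the signed sum of its edges. For instance
  ∂[0,3,5] = [3,5] − [0,5] + [0,3],
  ∂[1,3,4] = [3,4] − [1,4] + [1,3].
This gives a 12×6 integer matrix of rank 6; reducing to Smith normal form yields diagonal entries (1,1,1,1,1,1).

From H_k ≅ ker(∂_k) / im(∂_{k+1}) we obtain:

  H_1: rank ker ∂_1 − rank ∂_2 = (12 − 5) − 6 = 1, and the invariant factors of ∂_2 are all 1, so H_1 ≅ Z.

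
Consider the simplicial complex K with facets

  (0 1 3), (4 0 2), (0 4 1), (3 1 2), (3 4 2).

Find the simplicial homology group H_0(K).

We work with the vertex ordering 0 < 1 < 2 < 3 < 4. The simplices of K, each written with vertices in increasing order, are:

  0-simplices (5): [0], [1], [2], [3], [4]
  1-simplices (10): [0,1], [0,2], [0,3], [0,4], [1,2], [1,3], [1,4], [2,3], [2,4], [3,4]
  2-simplices (5): [0,1,3], [0,1,4], [0,2,4], [1,2,3], [2,3,4]

giving chain groups C_0 ≅ Z^5, C_1 ≅ Z^10, C_2 ≅ Z^5.

The boundary map ∂_1: C_1 → C_0 sends each edge [p,q] (with p < q) to q − p. For instance
  ∂[2,3] = [3] − [2].
The resulting 5×10 matrix has rank 4, and its Smith normal form has invariant factors (1,1,1,1).

∂_2: C_2 → C_1 sends each 2-simplex [p,q,r] to [q,r] − [p,r] + [p,q]. For instance
  ∂[0,1,4] = [1,4] − [0,4] + [0,1],
  ∂[0,1,3] = [1,3] − [0,3] + [0,1].
As a 10×5 matrix over Z this has rank 5, with invariant factors (1,1,1,1,1).

Now H_k = ker ∂_k / im ∂_{k+1}, so:

  H_0: rank C_0 − rank ∂_1 = 5 − 4 = 1, and the invariant factors of ∂_1 are all 1, so H_0 = Z.

(K is a triangulation of the Möbius band.)

H_0 = Z.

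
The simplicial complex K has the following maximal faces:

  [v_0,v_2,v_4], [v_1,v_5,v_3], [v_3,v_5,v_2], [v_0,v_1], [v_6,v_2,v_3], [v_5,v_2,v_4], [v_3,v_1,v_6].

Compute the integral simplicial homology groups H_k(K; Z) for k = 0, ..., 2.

Fix the vertex order v_0 < v_1 < v_2 < v_3 < v_4 < v_5 < v_6 and write every simplex with vertices in increasing order. Then dim K = 2 and the simplices of K are:

  0-simplices (7): [v_0], [v_1], [v_2], [v_3], [v_4], [v_5], [v_6]
  1-simplices (13): [v_0,v_1], [v_0,v_2], [v_0,v_4], [v_1,v_3], [v_1,v_5], [v_1,v_6], [v_2,v_3], [v_2,v_4], [v_2,v_5], [v_2,v_6], [v_3,v_5], [v_3,v_6], [v_4,v_5]
  2-simplices (6): [v_0,v_2,v_4], [v_1,v_3,v_5], [v_1,v_3,v_6], [v_2,v_3,v_5], [v_2,v_3,v_6], [v_2,v_4,v_5]

Hence C_0 ≅ Z^7, C_1 ≅ Z^13, C_2 ≅ Z^6.

Boundary ∂_1: C_1 → C_0 is given by ∂[p,q] = [q] − [p]. For instance
  ∂[v_1,v_6] = [v_6] − [v_1].
The resulting 7×13 matrix has rank 6, and its Smith normal form has invariant factors (1,1,1,1,1,1).

∂_2: C_2 → C_1 maps a triangle to the signed sum of its edges. For instance
  ∂[v_2,v_3,v_5] = [v_3,v_5] − [v_2,v_5] + [v_2,v_3],
  ∂[v_2,v_3,v_6] = [v_3,v_6] − [v_2,v_6] + [v_2,v_3].
The 13×6 boundary matrix has rank 6 and Smith normal form diag(1,1,1,1,1,1).

Now H_k = ker ∂_k / im ∂_{k+1}, so:

  H_0: rank C_0 − rank ∂_1 = 7 − 6 = 1, and the invariant factors of ∂_1 are all 1, so H_0 ≅ Z.
  H_1: rank ker ∂_1 − rank ∂_2 = (13 − 6) − 6 = 1, and the invariant factors of ∂_2 are all 1, so H_1 ≅ Z.
  H_2: rank ker ∂_2 − rank ∂_3 = (6 − 6) − 0 = 0, and there is no ∂_3, so H_2 ≅ 0.

As a check, the Euler characteristic is 7 − 13 + 6 = 0, which agrees with 1 − 1 + 0 = 0.

H_0 ≅ Z,  H_1 ≅ Z,  H_2 = 0.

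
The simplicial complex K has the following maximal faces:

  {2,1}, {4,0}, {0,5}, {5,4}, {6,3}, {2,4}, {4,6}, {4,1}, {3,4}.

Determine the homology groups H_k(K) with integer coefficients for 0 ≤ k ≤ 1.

We work with the vertex ordering 0 < 1 < 2 < 3 < 4 < 5 < 6. The simplices of K, each written with vertices in increasing order, are:

  0-simplices (7): [0], [1], [2], [3], [4], [5], [6]
  1-simplices (9): [0,4], [0,5], [1,2], [1,4], [2,4], [3,4], [3,6], [4,5], [4,6]

so the chain groups are C_0 ≅ Z^7, C_1 ≅ Z^9.

Boundary ∂_1: C_1 → C_0 maps an edge to its endpoints' difference, ∂[p,q] = q − p.
The 7×9 boundary matrix has rank 6 and Smith normal form diag(1,1,1,1,1,1).

Reading off H_k = ker ∂_k / im ∂_{k+1}:

  H_0: rank C_0 − rank ∂_1 = 7 − 6 = 1, and the invariant factors of ∂_1 are all 1, so H_0 ≅ Z.
  H_1: rank ker ∂_1 − rank ∂_2 = (9 − 6) − 0 = 3, and there is no ∂_2, so H_1 ≅ Z^3.

(K is a triangulation of a wedge of 3 circles.)

H_0 = Z,  H_1 = Z^3.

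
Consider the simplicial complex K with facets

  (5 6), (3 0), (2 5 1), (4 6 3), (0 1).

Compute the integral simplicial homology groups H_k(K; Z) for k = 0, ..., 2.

Take the total order 0 < 1 < 2 < 3 < 4 < 5 < 6 on the vertex set. Then K (dimension 2) consists of the simplices:

  0-simplices (7): [0], [1], [2], [3], [4], [5], [6]
  1-simplices (9): [0,1], [0,3], [1,2], [1,5], [2,5], [3,4], [3,6], [4,6], [5,6]
  2-simplices (2): [1,2,5], [3,4,6]

giving chain groups C_0 ≅ Z^7, C_1 ≅ Z^9, C_2 ≅ Z^2.

The boundary map ∂_1: C_1 → C_0 sends each edge [p,q] (with p < q) to q − p.
The 7×9 boundary matrix has rank 6 and Smith normal form diag(1,1,1,1,1,1).

The boundary map ∂_2: C_2 → C_1 maps a triangle to the signed sum of its edges. For instance
  ∂[1,2,5] = [2,5] − [1,5] + [1,2],
  ∂[3,4,6] = [4,6] − [3,6] + [3,4].
The resulting 9×2 matrix has rank 2, and its Smith normal form has invariant factors (1,1).

Reading off H_k = ker ∂_k / im ∂_{k+1}:

  H_0: rank C_0 − rank ∂_1 = 7 − 6 = 1, and the invariant factors of ∂_1 are all 1, so H_0 ≅ Z.
  H_1: rank ker ∂_1 − rank ∂_2 = (9 − 6) − 2 = 1, and the invariant factors of ∂_2 are all 1, so H_1 ≅ Z.
  H_2: rank ker ∂_2 − rank ∂_3 = (2 − 2) − 0 = 0, and there is no ∂_3, so H_2 ≅ 0.

H_0 ≅ Z,  H_1 ≅ Z,  H_2 = 0.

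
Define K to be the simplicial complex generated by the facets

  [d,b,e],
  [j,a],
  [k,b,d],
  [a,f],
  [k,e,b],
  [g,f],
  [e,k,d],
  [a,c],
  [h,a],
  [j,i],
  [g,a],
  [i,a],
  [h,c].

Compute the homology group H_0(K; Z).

Order the vertices as a < b < c < d < e < f < g < h < i < j < k. Listing each simplex with vertices in this order, K has dimension 2 with simplices:

  0-simplices (11): a, b, c, d, e, f, g, h, i, j, k
  1-simplices (15): ac, af, ag, ah, ai, aj, bd, be, bk, ch, de, dk, ek, fg, ij
  2-simplices (4): bde, bdk, bek, dek

giving chain groups C_0 ≅ Z^11, C_1 ≅ Z^15, C_2 ≅ Z^4.

∂_1: C_1 → C_0 sends each edge [p,q] (with p < q) to q − p. For instance
  ∂be = e − b.
The 11×15 boundary matrix has rank 9 and Smith normal form diag(1,1,1,1,1,1,1,1,1).

Boundary ∂_2: C_2 → C_1 maps a triangle to the signed sum of its edges. For instance
  ∂bdk = dk − bk + bd,
  ∂bde = de − be + bd.
The resulting 15×4 matrix has rank 3, and its Smith normal form has invariant factors (1,1,1).

From H_k ≅ ker(∂_k) / im(∂_{k+1}) we obtain:

  H_0: rank C_0 − rank ∂_1 = 11 − 9 = 2, and the invariant factors of ∂_1 are all 1, so H_0 = Z^2.

H_0 = Z^2.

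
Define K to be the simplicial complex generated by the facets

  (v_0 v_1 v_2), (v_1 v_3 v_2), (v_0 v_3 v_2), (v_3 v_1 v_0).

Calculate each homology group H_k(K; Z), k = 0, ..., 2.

We work with the vertex ordering v_0 < v_1 < v_2 < v_3. The simplices of K, each written with vertices in increasing order, are:

  0-simplices (4): [v_0], [v_1], [v_2], [v_3]
  1-simplices (6): [v_0,v_1], [v_0,v_2], [v_0,v_3], [v_1,v_2], [v_1,v_3], [v_2,v_3]
  2-simplices (4): [v_0,v_1,v_2], [v_0,v_1,v_3], [v_0,v_2,v_3], [v_1,v_2,v_3]

so the chain groups are C_0 ≅ Z^4, C_1 ≅ Z^6, C_2 ≅ Z^4.

The boundary map ∂_1: C_1 → C_0 is given by ∂[p,q] = [q] − [p].
This gives a 4×6 integer matrix of rank 3; reducing to Smith normal form yields diagonal entries (1,1,1).

Boundary ∂_2: C_2 → C_1 acts by ∂[p,q,r] = [q,r] − [p,r] + [p,q]. For instance
  ∂[v_0,v_1,v_2] = [v_1,v_2] − [v_0,v_2] + [v_0,v_1],
  ∂[v_1,v_2,v_3] = [v_2,v_3] − [v_1,v_3] + [v_1,v_2].
The resulting 6×4 matrix has rank 3, and its Smith normal form has invariant factors (1,1,1).

Reading off H_k = ker ∂_k / im ∂_{k+1}:

  H_0: rank C_0 − rank ∂_1 = 4 − 3 = 1, and the invariant factors of ∂_1 are all 1, so H_0 ≅ Z.
  H_1: rank ker ∂_1 − rank ∂_2 = (6 − 3) − 3 = 0, and the invariant factors of ∂_2 are all 1, so H_1 ≅ 0.
  H_2: rank ker ∂_2 − rank ∂_3 = (4 − 3) − 0 = 1, and there is no ∂_3, so H_2 ≅ Z.

H_0 ≅ Z,  H_1 = 0,  H_2 ≅ Z.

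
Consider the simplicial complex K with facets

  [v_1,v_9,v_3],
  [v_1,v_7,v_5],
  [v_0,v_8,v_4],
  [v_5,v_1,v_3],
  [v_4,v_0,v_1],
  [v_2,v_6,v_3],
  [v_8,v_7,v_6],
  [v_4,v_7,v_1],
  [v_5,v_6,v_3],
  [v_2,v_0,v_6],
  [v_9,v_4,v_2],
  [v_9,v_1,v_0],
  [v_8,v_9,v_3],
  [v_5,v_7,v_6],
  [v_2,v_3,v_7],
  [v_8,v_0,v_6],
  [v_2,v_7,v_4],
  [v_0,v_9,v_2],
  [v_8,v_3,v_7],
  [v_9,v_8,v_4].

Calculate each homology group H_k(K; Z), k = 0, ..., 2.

Order the vertices as v_0 < v_1 < v_2 < v_3 < v_4 < v_5 < v_6 < v_7 < v_8 < v_9. Listing each simplex with vertices in this order, K has dimension 2 with simplices:

  0-simplices (10): [v_0], [v_1], [v_2], [v_3], [v_4], [v_5], [v_6], [v_7], [v_8], [v_9]
  1-simplices (30): (30 of them)
  2-simplices (20): (20 of them)

Hence C_0 ≅ Z^10, C_1 ≅ Z^30, C_2 ≅ Z^20.

The boundary map ∂_1: C_1 → C_0 is given by ∂[p,q] = [q] − [p]. For instance
  ∂[v_2,v_3] = [v_3] − [v_2].
As a 10×30 matrix over Z this has rank 9, with invariant factors (1,1,1,1,1,1,1,1,1).

Boundary ∂_2: C_2 → C_1 acts by ∂[p,q,r] = [q,r] − [p,r] + [p,q]. For instance
  ∂[v_0,v_6,v_8] = [v_6,v_8] − [v_0,v_8] + [v_0,v_6],
  ∂[v_0,v_2,v_6] = [v_2,v_6] − [v_0,v_6] + [v_0,v_2].
As a 30×20 matrix over Z this has rank 20, with invariant factors (1,1,1,1,1,1,1,1,1,1,1,1,1,1,1,1,1,1,1,2).

Computing H_k = (kernel of ∂_k) / (image of ∂_{k+1}):

  H_0: rank C_0 − rank ∂_1 = 10 − 9 = 1, and the invariant factors of ∂_1 are all 1, so H_0 ≅ Z.
  H_1: rank ker ∂_1 − rank ∂_2 = (30 − 9) − 20 = 1, and ∂_2 has invariant factor 2 > 1, so H_1 ≅ Z ⊕ Z/2.
  H_2: rank ker ∂_2 − rank ∂_3 = (20 − 20) − 0 = 0, and there is no ∂_3, so H_2 ≅ 0.

(K is a triangulation of the Klein bottle.)

H_0 = Z,  H_1 = Z ⊕ Z/2,  H_2 = 0.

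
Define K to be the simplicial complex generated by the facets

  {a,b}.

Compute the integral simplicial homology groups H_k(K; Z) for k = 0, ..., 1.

H_0 = Z,  H_1 = 0.

Order the vertices as a < b. Listing each simplex with vertices in this order, K has dimension 1 with simplices:

  0-simplices (2): a, b
  1-simplices (1): ab

giving chain groups C_0 ≅ Z^2, C_1 ≅ Z^1.

∂_1: C_1 → C_0 maps an edge to its endpoints' difference, ∂[p,q] = q − p. For instance
  ∂ab = b − a.
The 2×1 boundary matrix has rank 1 and Smith normal form diag(1).

From H_k ≅ ker(∂_k) / im(∂_{k+1}) we obtain:

  H_0: rank C_0 − rank ∂_1 = 2 − 1 = 1, and the invariant factors of ∂_1 are all 1, so H_0 ≅ Z.
  H_1: rank ker ∂_1 − rank ∂_2 = (1 − 1) − 0 = 0, and there is no ∂_2, so H_1 ≅ 0.

As a check, the Euler characteristic is 2 − 1 = 1, which agrees with 1 − 0 = 1.
(K is a triangulation of the 1-simplex.)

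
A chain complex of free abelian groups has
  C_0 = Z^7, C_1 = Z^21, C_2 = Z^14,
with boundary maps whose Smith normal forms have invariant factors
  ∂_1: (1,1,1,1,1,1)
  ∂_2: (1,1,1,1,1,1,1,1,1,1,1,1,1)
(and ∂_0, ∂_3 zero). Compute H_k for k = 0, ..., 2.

H_0 ≅ Z,  H_1 ≅ Z^2,  H_2 ≅ Z.

H_0: b_0 = 7 − 0 − 6 = 1; torsion from ∂_1 factors > 1: none. So H_0 ≅ Z.
H_1: b_1 = 21 − 6 − 13 = 2; torsion from ∂_2 factors > 1: none. So H_1 ≅ Z^2.
H_2: b_2 = 14 − 13 − 0 = 1; torsion from ∂_3 factors > 1: none. So H_2 ≅ Z.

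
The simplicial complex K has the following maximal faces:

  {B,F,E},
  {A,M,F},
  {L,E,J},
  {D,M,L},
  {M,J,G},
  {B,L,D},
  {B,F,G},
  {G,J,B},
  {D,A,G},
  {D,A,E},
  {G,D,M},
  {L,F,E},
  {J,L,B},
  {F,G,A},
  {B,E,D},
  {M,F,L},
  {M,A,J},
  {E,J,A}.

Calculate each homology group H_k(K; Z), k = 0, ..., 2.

H_0 ≅ Z,  H_1 ≅ Z ⊕ Z/2Z,  H_2 = 0.

Order the vertices as A < B < D < E < F < G < J < L < M. Listing each simplex with vertices in this order, K has dimension 2 with simplices:

  0-simplices (9): A, B, D, E, F, G, J, L, M
  1-simplices (27): AD, AE, AF, AG, AJ, AM, BD, BE, BF, BG, BJ, BL, DE, DG, DL, DM, EF, EJ, EL, FG, FL, FM, GJ, GM, JL, JM, LM
  2-simplices (18): ADE, ADG, AEJ, AFG, AFM, AJM, BDE, BDL, BEF, BFG, BGJ, BJL, DGM, DLM, EFL, EJL, FLM, GJM

giving chain groups C_0 ≅ Z^9, C_1 ≅ Z^27, C_2 ≅ Z^18.

Boundary ∂_1: C_1 → C_0 sends each edge [p,q] (with p < q) to q − p.
This gives a 9×27 integer matrix of rank 8; reducing to Smith normal form yields diagonal entries (1,1,1,1,1,1,1,1).

The boundary map ∂_2: C_2 → C_1 acts by ∂[p,q,r] = [q,r] − [p,r] + [p,q]. For instance
  ∂EFL = FL − EL + EF,
  ∂BJL = JL − BL + BJ.
As a 27×18 matrix over Z this has rank 18, with invariant factors (1,1,1,1,1,1,1,1,1,1,1,1,1,1,1,1,1,2).

Reading off H_k = ker ∂_k / im ∂_{k+1}:

  H_0: rank C_0 − rank ∂_1 = 9 − 8 = 1, and the invariant factors of ∂_1 are all 1, so H_0 = Z.
  H_1: rank ker ∂_1 − rank ∂_2 = (27 − 8) − 18 = 1, and ∂_2 has invariant factor 2 > 1, so H_1 = Z ⊕ Z/2Z.
  H_2: rank ker ∂_2 − rank ∂_3 = (18 − 18) − 0 = 0, and there is no ∂_3, so H_2 = 0.

(K is a triangulation of the Klein bottle.)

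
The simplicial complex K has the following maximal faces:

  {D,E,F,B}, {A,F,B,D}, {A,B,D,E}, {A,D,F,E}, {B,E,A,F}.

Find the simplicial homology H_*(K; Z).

We work with the vertex ordering A < B < D < E < F. The simplices of K, each written with vertices in increasing order, are:

  0-simplices (5): A, B, D, E, F
  1-simplices (10): AB, AD, AE, AF, BD, BE, BF, DE, DF, EF
  2-simplices (10): ABD, ABE, ABF, ADE, ADF, AEF, BDE, BDF, BEF, DEF
  3-simplices (5): ABDE, ABDF, ABEF, ADEF, BDEF

Hence C_0 ≅ Z^5, C_1 ≅ Z^10, C_2 ≅ Z^10, C_3 ≅ Z^5.

∂_1: C_1 → C_0 is given by ∂[p,q] = [q] − [p]. For instance
  ∂BF = F − B.
This gives a 5×10 integer matrix of rank 4; reducing to Smith normal form yields diagonal entries (1,1,1,1).

Boundary ∂_2: C_2 → C_1 sends each 2-simplex [p,q,r] to [q,r] − [p,r] + [p,q]. For instance
  ∂BDE = DE − BE + BD,
  ∂ABF = BF − AF + AB.
This gives a 10×10 integer matrix of rank 6; reducing to Smith normal form yields diagonal entries (1,1,1,1,1,1).

∂_3: C_3 → C_2 sends each 3-simplex σ to the alternating sum Σ_i (−1)^i (σ with its i-th vertex removed). For instance
  ∂ABDE = BDE − ADE + ABE − ABD,
  ∂ABEF = BEF − AEF + ABF − ABE.
This gives a 10×5 integer matrix of rank 4; reducing to Smith normal form yields diagonal entries (1,1,1,1).

Reading off H_k = ker ∂_k / im ∂_{k+1}:

  H_0: rank C_0 − rank ∂_1 = 5 − 4 = 1, and the invariant factors of ∂_1 are all 1, so H_0 ≅ Z.
  H_1: rank ker ∂_1 − rank ∂_2 = (10 − 4) − 6 = 0, and the invariant factors of ∂_2 are all 1, so H_1 ≅ 0.
  H_2: rank ker ∂_2 − rank ∂_3 = (10 − 6) − 4 = 0, and the invariant factors of ∂_3 are all 1, so H_2 ≅ 0.
  H_3: rank ker ∂_3 − rank ∂_4 = (5 − 4) − 0 = 1, and there is no ∂_4, so H_3 ≅ Z.

H_0 ≅ Z,  H_1 = 0,  H_2 = 0,  H_3 ≅ Z.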